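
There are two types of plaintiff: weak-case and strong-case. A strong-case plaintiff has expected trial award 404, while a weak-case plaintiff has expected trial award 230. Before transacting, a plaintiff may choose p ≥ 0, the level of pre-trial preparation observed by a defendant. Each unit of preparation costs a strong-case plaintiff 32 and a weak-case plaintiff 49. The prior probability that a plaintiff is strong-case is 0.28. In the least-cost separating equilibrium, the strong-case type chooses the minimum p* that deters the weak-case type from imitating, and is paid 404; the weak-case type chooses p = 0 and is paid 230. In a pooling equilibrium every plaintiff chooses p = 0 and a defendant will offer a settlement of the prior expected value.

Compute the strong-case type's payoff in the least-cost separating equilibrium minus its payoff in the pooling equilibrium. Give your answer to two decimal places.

11.65

Least-cost separating signal: p* solves 230 = 404 − 49·p*, so p* = (404 − 230)/49 ≈ 3.5510.
Strong-case type's separating payoff: 404 − 32 × p* = 404 − 32 × (404 − 230)/49 = 404 − 5568/49 ≈ 290.3673.
Pooling payoff: 0.28 × 404 + 0.72 × 230 = 278.72.
Difference: 290.3673 − 278.72 = 11.6473, i.e. 11.65 to two decimal places.
The strong-case type prefers to separate.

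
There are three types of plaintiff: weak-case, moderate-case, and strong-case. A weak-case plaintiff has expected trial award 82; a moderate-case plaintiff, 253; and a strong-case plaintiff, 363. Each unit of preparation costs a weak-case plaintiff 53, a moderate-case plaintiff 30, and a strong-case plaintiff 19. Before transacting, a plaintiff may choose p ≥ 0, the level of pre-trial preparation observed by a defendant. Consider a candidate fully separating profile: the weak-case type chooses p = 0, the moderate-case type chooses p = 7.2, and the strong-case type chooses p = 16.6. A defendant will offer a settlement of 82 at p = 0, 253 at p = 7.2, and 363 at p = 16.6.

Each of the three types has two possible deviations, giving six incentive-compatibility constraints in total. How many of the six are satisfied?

Weak-case (own payoff 82): to p=7.2 gives 253 − 53×7.2 = -128.6 → no gain ✓; to p=16.6 gives 363 − 53×16.6 = -516.8 → no gain ✓.
Strong-case (own payoff 363 − 19×16.6 = 47.6): to p=0 gives 82 → profitable ✗; to p=7.2 gives 253 − 19×7.2 = 116.2 → profitable ✗.
Moderate-case (own payoff 253 − 30×7.2 = 37): to p=0 gives 82 → profitable ✗; to p=16.6 gives 363 − 30×16.6 = -135 → no gain ✓.
3 of the 6 constraints hold; not an equilibrium.

3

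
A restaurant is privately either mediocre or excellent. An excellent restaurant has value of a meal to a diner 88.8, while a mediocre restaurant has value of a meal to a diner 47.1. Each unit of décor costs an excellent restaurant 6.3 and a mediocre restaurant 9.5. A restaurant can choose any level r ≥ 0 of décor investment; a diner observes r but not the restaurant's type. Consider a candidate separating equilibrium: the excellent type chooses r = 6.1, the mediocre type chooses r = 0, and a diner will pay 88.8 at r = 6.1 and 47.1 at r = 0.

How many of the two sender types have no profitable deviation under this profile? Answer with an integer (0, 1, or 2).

Excellent type: signal → 88.8 − 6.3 × 6.1 = 50.37; deviate to 0 → 47.1. IC holds (50.37 ≥ 47.1).
Mediocre type: stay at 0 → 47.1; mimic → 88.8 − 9.5 × 6.1 = 30.85. IC holds (47.1 ≥ 30.85).
2 of 2 constraints hold, so this is a separating equilibrium.

2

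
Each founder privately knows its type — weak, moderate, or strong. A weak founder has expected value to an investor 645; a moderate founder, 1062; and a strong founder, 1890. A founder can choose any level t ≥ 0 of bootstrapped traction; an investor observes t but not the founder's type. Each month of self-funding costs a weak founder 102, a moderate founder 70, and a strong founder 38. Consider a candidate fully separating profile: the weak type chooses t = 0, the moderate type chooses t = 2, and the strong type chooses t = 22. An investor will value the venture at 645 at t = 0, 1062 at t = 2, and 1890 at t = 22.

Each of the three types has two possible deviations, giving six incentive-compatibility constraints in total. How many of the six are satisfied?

5

Strong (own payoff 1890 − 38×22 = 1054): to t=0 gives 645 → no gain ✓; to t=2 gives 1062 − 38×2 = 986 → no gain ✓.
Weak (own payoff 645): to t=2 gives 1062 − 102×2 = 858 → profitable ✗; to t=22 gives 1890 − 102×22 = -354 → no gain ✓.
Moderate (own payoff 1062 − 70×2 = 922): to t=0 gives 645 → no gain ✓; to t=22 gives 1890 − 70×22 = 350 → no gain ✓.
5 of the 6 constraints hold; not an equilibrium.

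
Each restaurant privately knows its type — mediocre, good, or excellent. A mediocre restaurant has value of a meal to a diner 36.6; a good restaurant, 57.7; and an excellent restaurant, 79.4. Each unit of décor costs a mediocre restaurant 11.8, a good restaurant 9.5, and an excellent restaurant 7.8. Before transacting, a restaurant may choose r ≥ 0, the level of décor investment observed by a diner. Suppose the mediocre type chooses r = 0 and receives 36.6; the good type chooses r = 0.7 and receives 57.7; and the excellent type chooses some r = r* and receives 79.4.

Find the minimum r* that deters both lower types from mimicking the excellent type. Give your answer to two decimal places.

Mediocre type (on-path payoff 36.6) won't mimic when 36.6 ≥ 79.4 − 11.8·r*, i.e. r* ≥ 3.63.
Good type (on-path payoff 57.7 − 9.5×0.7 = 51.05) won't mimic when 51.05 ≥ 79.4 − 9.5·r*, i.e. r* ≥ 2.98.
Both must hold, so r* = max(3.63, 2.98) = 3.63. The mediocre type's constraint binds.

3.63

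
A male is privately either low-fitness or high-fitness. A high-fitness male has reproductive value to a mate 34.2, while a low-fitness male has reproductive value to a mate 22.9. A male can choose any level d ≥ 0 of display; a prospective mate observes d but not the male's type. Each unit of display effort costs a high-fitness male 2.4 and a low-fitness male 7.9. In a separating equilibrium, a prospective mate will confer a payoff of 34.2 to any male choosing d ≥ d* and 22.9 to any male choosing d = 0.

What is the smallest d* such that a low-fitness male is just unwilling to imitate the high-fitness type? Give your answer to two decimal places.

1.43

A low-fitness male choosing d = 0 receives 22.9.
Imitating at d* instead would pay 34.2 at cost 7.9·d*, netting 34.2 − 7.9·d*.
Indifference: 22.9 = 34.2 − 7.9·d*, so d* = (34.2 − 22.9) / 7.9 ≈ 1.43.
This is the low-fitness type's binding incentive-compatibility constraint; any d ≥ 1.43 sustains separation on that side.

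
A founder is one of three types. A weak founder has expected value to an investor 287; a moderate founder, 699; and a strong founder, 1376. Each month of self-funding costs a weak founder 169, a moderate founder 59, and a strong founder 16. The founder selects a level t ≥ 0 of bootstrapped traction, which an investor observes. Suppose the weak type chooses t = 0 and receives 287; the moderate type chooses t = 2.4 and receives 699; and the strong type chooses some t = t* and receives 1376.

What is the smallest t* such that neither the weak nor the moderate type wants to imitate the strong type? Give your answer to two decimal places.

Moderate type (on-path payoff 699 − 59×2.4 = 557.4) won't mimic when 557.4 ≥ 1376 − 59·t*, i.e. t* ≥ 13.87.
Weak type (on-path payoff 287) won't mimic when 287 ≥ 1376 − 169·t*, i.e. t* ≥ 6.44.
Both must hold, so t* = max(6.44, 13.87) = 13.87. The moderate type's constraint binds.

13.87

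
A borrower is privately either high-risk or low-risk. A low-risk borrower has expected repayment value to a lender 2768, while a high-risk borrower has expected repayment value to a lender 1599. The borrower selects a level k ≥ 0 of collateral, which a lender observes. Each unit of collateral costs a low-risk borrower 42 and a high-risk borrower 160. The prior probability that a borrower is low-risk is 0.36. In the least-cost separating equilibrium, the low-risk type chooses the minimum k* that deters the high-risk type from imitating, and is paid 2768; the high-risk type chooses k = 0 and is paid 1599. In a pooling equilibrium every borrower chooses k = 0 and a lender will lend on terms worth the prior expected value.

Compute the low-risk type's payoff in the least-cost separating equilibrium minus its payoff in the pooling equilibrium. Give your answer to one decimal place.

441.3

Least-cost separating signal: k* solves 1599 = 2768 − 160·k*, so k* = (2768 − 1599)/160 ≈ 7.3063.
Low-risk type's separating payoff: 2768 − 42 × k* = 2768 − 42 × (2768 − 1599)/160 = 2768 − 49098/160 ≈ 2461.138.
Pooling payoff: 0.36 × 2768 + 0.64 × 1599 = 2019.84.
Difference: 2461.138 − 2019.84 = 441.298, i.e. 441.3 to one decimal place.
The low-risk type prefers to separate.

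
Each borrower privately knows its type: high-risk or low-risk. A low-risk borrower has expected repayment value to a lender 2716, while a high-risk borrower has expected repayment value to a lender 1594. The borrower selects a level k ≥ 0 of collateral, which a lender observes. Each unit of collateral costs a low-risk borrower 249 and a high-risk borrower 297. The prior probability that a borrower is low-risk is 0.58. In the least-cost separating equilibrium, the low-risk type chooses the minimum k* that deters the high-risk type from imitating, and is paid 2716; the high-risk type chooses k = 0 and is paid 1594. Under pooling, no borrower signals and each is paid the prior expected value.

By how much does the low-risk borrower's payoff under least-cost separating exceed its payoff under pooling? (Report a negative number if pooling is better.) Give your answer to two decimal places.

Least-cost separating signal: k* solves 1594 = 2716 − 297·k*, so k* = (2716 − 1594)/297 ≈ 3.7778.
Low-risk type's separating payoff: 2716 − 249 × k* = 2716 − 249 × (2716 − 1594)/297 = 2716 − 279378/297 ≈ 1775.3333.
Pooling payoff: 0.58 × 2716 + 0.42 × 1594 = 2244.76.
Difference: 1775.3333 − 2244.76 = -469.4267, i.e. -469.43 to two decimal places.
The low-risk type would prefer the pooling outcome.

-469.43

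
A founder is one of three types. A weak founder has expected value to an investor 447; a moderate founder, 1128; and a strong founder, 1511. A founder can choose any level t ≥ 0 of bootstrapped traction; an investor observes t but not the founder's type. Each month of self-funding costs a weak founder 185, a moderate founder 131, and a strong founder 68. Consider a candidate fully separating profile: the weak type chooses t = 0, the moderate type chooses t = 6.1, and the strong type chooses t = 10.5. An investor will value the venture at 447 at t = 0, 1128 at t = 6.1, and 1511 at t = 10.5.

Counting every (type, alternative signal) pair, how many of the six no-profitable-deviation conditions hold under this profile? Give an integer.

5

Moderate (own payoff 1128 − 131×6.1 = 328.9): to t=0 gives 447 → profitable ✗; to t=10.5 gives 1511 − 131×10.5 = 135.5 → no gain ✓.
Strong (own payoff 1511 − 68×10.5 = 797): to t=0 gives 447 → no gain ✓; to t=6.1 gives 1128 − 68×6.1 = 713.2 → no gain ✓.
Weak (own payoff 447): to t=6.1 gives 1128 − 185×6.1 = -0.5 → no gain ✓; to t=10.5 gives 1511 − 185×10.5 = -431.5 → no gain ✓.
5 of the 6 constraints hold; not an equilibrium.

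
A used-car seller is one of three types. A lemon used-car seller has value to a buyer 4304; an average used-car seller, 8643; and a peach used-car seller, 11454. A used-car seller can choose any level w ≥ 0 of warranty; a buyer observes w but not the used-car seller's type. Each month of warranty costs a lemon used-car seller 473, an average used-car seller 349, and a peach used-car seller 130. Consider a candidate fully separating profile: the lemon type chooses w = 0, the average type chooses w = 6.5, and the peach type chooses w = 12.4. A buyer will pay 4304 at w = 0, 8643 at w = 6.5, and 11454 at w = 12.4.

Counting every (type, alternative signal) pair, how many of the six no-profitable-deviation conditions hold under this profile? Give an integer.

3

Average (own payoff 8643 − 349×6.5 = 6374.5): to w=0 gives 4304 → no gain ✓; to w=12.4 gives 11454 − 349×12.4 = 7126.4 → profitable ✗.
Peach (own payoff 11454 − 130×12.4 = 9842): to w=0 gives 4304 → no gain ✓; to w=6.5 gives 8643 − 130×6.5 = 7798 → no gain ✓.
Lemon (own payoff 4304): to w=6.5 gives 8643 − 473×6.5 = 5568.5 → profitable ✗; to w=12.4 gives 11454 − 473×12.4 = 5588.8 → profitable ✗.
3 of the 6 constraints hold; not an equilibrium.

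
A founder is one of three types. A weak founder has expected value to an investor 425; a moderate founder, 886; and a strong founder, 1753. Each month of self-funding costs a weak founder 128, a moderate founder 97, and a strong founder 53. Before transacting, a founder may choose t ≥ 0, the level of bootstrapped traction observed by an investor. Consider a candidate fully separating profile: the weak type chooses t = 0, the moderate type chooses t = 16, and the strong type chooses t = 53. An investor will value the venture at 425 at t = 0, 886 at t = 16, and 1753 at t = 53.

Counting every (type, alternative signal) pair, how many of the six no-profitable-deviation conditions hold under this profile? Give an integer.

3

Weak (own payoff 425): to t=16 gives 886 − 128×16 = -1162 → no gain ✓; to t=53 gives 1753 − 128×53 = -5031 → no gain ✓.
Strong (own payoff 1753 − 53×53 = -1056): to t=0 gives 425 → profitable ✗; to t=16 gives 886 − 53×16 = 38 → profitable ✗.
Moderate (own payoff 886 − 97×16 = -666): to t=0 gives 425 → profitable ✗; to t=53 gives 1753 − 97×53 = -3388 → no gain ✓.
3 of the 6 constraints hold; not an equilibrium.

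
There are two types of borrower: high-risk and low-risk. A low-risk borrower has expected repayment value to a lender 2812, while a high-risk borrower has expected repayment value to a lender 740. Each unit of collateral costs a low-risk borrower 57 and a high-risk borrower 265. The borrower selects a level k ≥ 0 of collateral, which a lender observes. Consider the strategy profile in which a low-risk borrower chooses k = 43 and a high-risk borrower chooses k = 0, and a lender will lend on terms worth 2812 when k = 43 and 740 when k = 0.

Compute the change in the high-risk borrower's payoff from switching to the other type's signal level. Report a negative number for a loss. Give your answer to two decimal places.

-9323.00

Playing k = 0 the high-risk borrower receives 740.
Deviating to k = 43 brings payment 2812 at cost 265 × 43 = 11395, netting -8583.
Gain from deviating: -8583 − 740 = -9323.00.
The gain is negative, so the high-risk type's incentive-compatibility constraint is satisfied.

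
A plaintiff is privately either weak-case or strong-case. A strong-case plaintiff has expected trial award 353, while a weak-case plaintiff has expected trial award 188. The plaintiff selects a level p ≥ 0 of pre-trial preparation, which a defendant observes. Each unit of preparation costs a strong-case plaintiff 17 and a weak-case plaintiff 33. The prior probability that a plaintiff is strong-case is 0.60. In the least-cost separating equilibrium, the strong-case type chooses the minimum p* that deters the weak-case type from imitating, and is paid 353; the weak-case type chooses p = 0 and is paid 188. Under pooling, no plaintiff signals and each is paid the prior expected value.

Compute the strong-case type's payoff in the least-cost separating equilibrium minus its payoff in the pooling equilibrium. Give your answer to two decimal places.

Least-cost separating signal: p* solves 188 = 353 − 33·p*, so p* = (353 − 188)/33 = 5.
Strong-case type's separating payoff: 353 − 17 × p* = 353 − 17 × (353 − 188)/33 = 353 − 2805/33 = 268.
Pooling payoff: 0.60 × 353 + 0.40 × 188 = 287.
Difference: 268 − 287 = -19.00.
The strong-case type would prefer the pooling outcome.

-19.00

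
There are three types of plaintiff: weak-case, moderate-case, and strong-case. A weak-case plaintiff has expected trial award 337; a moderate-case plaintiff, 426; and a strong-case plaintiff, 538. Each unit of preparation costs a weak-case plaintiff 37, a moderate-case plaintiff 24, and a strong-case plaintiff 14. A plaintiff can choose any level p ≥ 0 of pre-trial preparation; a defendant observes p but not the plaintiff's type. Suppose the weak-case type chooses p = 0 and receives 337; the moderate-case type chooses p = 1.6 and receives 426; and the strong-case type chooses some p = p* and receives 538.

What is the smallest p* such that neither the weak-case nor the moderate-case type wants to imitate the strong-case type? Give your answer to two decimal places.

Moderate-case type (on-path payoff 426 − 24×1.6 = 387.6) won't mimic when 387.6 ≥ 538 − 24·p*, i.e. p* ≥ 6.27.
Weak-case type (on-path payoff 337) won't mimic when 337 ≥ 538 − 37·p*, i.e. p* ≥ 5.43.
Both must hold, so p* = max(5.43, 6.27) = 6.27. The moderate-case type's constraint binds.

6.27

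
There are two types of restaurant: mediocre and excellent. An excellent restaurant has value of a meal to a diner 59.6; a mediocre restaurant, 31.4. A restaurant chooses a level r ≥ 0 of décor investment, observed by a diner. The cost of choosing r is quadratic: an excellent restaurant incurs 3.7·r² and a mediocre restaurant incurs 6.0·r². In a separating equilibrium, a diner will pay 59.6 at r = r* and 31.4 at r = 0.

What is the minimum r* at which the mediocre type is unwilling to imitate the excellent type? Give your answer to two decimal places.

2.17

The mediocre type at r = 0 receives 31.4; imitating at r* yields 59.6 − 6.0·r*².
Indifference: 31.4 = 59.6 − 6.0·r*², so r*² = (59.6 − 31.4) / 6.0 = 4.7.
r* = √4.7 ≈ 2.17.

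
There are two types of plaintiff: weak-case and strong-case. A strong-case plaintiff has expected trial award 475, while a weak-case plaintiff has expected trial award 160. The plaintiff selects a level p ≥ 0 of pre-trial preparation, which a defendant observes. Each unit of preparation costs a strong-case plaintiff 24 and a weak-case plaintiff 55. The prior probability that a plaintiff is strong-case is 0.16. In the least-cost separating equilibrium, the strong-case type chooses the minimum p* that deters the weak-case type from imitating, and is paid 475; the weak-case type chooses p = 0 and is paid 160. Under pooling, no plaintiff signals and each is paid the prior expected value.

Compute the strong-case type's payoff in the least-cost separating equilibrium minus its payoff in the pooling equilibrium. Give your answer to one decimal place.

Least-cost separating signal: p* solves 160 = 475 − 55·p*, so p* = (475 − 160)/55 ≈ 5.7273.
Strong-case type's separating payoff: 475 − 24 × p* = 475 − 24 × (475 − 160)/55 = 475 − 7560/55 ≈ 337.545.
Pooling payoff: 0.16 × 475 + 0.84 × 160 = 210.4.
Difference: 337.545 − 210.4 = 127.145, i.e. 127.1 to one decimal place.
The strong-case type prefers to separate.

127.1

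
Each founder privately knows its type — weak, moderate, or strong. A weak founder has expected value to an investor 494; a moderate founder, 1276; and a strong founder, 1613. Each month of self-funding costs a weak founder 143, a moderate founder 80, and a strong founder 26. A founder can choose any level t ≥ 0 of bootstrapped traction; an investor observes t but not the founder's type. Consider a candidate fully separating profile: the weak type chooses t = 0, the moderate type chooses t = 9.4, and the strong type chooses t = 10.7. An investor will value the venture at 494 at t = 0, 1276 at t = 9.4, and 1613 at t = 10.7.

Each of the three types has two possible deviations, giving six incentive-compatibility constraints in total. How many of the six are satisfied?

Strong (own payoff 1613 − 26×10.7 = 1334.8): to t=0 gives 494 → no gain ✓; to t=9.4 gives 1276 − 26×9.4 = 1031.6 → no gain ✓.
Weak (own payoff 494): to t=9.4 gives 1276 − 143×9.4 = -68.2 → no gain ✓; to t=10.7 gives 1613 − 143×10.7 = 82.9 → no gain ✓.
Moderate (own payoff 1276 − 80×9.4 = 524): to t=0 gives 494 → no gain ✓; to t=10.7 gives 1613 − 80×10.7 = 757 → profitable ✗.
5 of the 6 constraints hold; not an equilibrium.

5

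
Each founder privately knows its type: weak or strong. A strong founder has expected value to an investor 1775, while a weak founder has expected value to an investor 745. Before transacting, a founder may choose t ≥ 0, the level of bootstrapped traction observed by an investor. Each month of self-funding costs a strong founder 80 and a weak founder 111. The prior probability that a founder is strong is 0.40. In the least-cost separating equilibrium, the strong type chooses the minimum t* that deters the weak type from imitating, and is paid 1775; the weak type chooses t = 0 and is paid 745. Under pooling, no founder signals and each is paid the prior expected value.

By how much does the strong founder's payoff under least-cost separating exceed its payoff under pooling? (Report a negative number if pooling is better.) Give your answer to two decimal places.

-124.34

Least-cost separating signal: t* solves 745 = 1775 − 111·t*, so t* = (1775 − 745)/111 ≈ 9.2793.
Strong type's separating payoff: 1775 − 80 × t* = 1775 − 80 × (1775 − 745)/111 = 1775 − 82400/111 ≈ 1032.6577.
Pooling payoff: 0.40 × 1775 + 0.60 × 745 = 1157.
Difference: 1032.6577 − 1157 = -124.3423, i.e. -124.34 to two decimal places.
The strong type would prefer the pooling outcome.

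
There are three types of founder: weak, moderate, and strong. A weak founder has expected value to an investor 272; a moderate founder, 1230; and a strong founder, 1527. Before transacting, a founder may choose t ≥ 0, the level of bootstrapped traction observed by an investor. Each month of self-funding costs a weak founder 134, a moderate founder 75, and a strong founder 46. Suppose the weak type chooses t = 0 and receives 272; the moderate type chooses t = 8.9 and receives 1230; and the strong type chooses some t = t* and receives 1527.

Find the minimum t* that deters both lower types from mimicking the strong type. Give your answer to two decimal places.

Weak type (on-path payoff 272) won't mimic when 272 ≥ 1527 − 134·t*, i.e. t* ≥ 9.37.
Moderate type (on-path payoff 1230 − 75×8.9 = 562.5) won't mimic when 562.5 ≥ 1527 − 75·t*, i.e. t* ≥ 12.86.
Both must hold, so t* = max(9.37, 12.86) = 12.86. The moderate type's constraint binds.

12.86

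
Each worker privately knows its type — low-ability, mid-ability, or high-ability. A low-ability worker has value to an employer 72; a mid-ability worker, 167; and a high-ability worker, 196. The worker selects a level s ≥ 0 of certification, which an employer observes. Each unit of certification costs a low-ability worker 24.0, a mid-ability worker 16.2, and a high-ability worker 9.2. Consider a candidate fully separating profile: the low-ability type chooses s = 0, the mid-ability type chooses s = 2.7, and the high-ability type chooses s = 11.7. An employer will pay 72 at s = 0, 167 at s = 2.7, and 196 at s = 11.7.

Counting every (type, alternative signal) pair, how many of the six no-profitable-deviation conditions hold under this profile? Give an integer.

4

High-ability (own payoff 196 − 9.2×11.7 = 88.36): to s=0 gives 72 → no gain ✓; to s=2.7 gives 167 − 9.2×2.7 = 142.16 → profitable ✗.
Low-ability (own payoff 72): to s=2.7 gives 167 − 24.0×2.7 = 102.2 → profitable ✗; to s=11.7 gives 196 − 24.0×11.7 = -84.8 → no gain ✓.
Mid-ability (own payoff 167 − 16.2×2.7 = 123.26): to s=0 gives 72 → no gain ✓; to s=11.7 gives 196 − 16.2×11.7 = 6.46 → no gain ✓.
4 of the 6 constraints hold; not an equilibrium.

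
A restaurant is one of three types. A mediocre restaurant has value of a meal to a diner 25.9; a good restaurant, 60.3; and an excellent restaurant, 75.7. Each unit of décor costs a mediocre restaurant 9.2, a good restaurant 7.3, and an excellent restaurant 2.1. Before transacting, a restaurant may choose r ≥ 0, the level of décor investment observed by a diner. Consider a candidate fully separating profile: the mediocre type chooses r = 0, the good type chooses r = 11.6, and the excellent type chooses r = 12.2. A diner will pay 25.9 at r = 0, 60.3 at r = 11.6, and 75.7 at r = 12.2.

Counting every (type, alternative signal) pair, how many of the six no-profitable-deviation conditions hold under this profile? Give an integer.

4

Mediocre (own payoff 25.9): to r=11.6 gives 60.3 − 9.2×11.6 = -46.42 → no gain ✓; to r=12.2 gives 75.7 − 9.2×12.2 = -36.54 → no gain ✓.
Excellent (own payoff 75.7 − 2.1×12.2 = 50.08): to r=0 gives 25.9 → no gain ✓; to r=11.6 gives 60.3 − 2.1×11.6 = 35.94 → no gain ✓.
Good (own payoff 60.3 − 7.3×11.6 = -24.38): to r=0 gives 25.9 → profitable ✗; to r=12.2 gives 75.7 − 7.3×12.2 = -13.36 → profitable ✗.
4 of the 6 constraints hold; not an equilibrium.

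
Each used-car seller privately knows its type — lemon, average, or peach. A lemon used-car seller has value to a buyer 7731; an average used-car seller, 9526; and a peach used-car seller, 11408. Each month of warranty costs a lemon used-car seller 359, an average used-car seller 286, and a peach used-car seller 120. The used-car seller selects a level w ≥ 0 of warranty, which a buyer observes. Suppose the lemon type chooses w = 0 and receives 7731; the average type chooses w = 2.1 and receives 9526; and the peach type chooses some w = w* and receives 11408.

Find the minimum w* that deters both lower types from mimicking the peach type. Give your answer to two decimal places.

Average type (on-path payoff 9526 − 286×2.1 = 8925.4) won't mimic when 8925.4 ≥ 11408 − 286·w*, i.e. w* ≥ 8.68.
Lemon type (on-path payoff 7731) won't mimic when 7731 ≥ 11408 − 359·w*, i.e. w* ≥ 10.24.
Both must hold, so w* = max(10.24, 8.68) = 10.24. The lemon type's constraint binds.

10.24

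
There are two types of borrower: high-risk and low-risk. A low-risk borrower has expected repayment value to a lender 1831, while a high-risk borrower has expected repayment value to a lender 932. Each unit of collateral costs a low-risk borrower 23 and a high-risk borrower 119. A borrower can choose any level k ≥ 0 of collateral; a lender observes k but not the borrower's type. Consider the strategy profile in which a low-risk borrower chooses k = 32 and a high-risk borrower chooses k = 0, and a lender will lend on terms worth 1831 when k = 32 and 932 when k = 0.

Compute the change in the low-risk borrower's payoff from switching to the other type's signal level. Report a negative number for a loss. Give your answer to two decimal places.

-163.00

Playing k = 32 the low-risk borrower receives 1831 − 23 × 32 = 1095.
Deviating to k = 0 yields 932 instead.
Gain from deviating: 932 − 1095 = -163.00.
The gain is negative, so the low-risk type's incentive-compatibility constraint is satisfied.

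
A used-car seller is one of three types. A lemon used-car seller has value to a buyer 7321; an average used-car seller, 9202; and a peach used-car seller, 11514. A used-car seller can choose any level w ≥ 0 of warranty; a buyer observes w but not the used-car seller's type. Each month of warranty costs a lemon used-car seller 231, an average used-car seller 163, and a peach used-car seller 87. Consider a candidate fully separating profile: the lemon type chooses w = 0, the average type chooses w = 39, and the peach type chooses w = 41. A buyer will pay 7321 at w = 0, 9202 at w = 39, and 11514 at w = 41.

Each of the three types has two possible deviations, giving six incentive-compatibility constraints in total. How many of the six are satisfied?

4

Average (own payoff 9202 − 163×39 = 2845): to w=0 gives 7321 → profitable ✗; to w=41 gives 11514 − 163×41 = 4831 → profitable ✗.
Lemon (own payoff 7321): to w=39 gives 9202 − 231×39 = 193 → no gain ✓; to w=41 gives 11514 − 231×41 = 2043 → no gain ✓.
Peach (own payoff 11514 − 87×41 = 7947): to w=0 gives 7321 → no gain ✓; to w=39 gives 9202 − 87×39 = 5809 → no gain ✓.
4 of the 6 constraints hold; not an equilibrium.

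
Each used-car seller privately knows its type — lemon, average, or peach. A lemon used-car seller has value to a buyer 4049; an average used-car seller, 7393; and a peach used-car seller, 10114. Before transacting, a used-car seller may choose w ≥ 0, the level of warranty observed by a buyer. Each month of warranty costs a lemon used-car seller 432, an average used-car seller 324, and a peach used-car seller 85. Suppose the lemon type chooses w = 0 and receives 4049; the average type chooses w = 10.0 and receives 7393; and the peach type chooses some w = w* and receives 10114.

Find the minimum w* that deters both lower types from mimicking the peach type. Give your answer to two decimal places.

18.40

Average type (on-path payoff 7393 − 324×10.0 = 4153) won't mimic when 4153 ≥ 10114 − 324·w*, i.e. w* ≥ 18.40.
Lemon type (on-path payoff 4049) won't mimic when 4049 ≥ 10114 − 432·w*, i.e. w* ≥ 14.04.
Both must hold, so w* = max(14.04, 18.40) = 18.40. The average type's constraint binds.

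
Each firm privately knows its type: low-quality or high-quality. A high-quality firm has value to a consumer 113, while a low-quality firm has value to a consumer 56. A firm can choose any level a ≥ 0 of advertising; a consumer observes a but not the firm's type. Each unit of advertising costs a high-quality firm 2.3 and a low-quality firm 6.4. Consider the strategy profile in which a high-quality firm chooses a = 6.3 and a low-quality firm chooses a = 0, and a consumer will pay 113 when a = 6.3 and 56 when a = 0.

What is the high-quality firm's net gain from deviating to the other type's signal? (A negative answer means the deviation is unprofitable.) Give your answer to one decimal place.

-42.5

Playing a = 6.3 the high-quality firm receives 113 − 2.3 × 6.3 = 98.51.
Deviating to a = 0 yields 56 instead.
Gain from deviating: 56 − 98.51 = -42.51, i.e. -42.5 to one decimal place.
The gain is negative, so the high-quality type's incentive-compatibility constraint is satisfied.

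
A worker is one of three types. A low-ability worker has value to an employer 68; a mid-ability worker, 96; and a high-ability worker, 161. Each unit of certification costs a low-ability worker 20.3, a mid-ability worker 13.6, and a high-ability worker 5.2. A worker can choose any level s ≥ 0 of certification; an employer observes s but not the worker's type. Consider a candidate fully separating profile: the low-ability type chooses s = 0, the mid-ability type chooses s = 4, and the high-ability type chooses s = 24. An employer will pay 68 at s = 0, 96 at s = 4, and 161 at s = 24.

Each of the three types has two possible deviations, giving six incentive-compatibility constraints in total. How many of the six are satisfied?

Mid-ability (own payoff 96 − 13.6×4 = 41.6): to s=0 gives 68 → profitable ✗; to s=24 gives 161 − 13.6×24 = -165.4 → no gain ✓.
Low-ability (own payoff 68): to s=4 gives 96 − 20.3×4 = 14.8 → no gain ✓; to s=24 gives 161 − 20.3×24 = -326.2 → no gain ✓.
High-ability (own payoff 161 − 5.2×24 = 36.2): to s=0 gives 68 → profitable ✗; to s=4 gives 96 − 5.2×4 = 75.2 → profitable ✗.
3 of the 6 constraints hold; not an equilibrium.

3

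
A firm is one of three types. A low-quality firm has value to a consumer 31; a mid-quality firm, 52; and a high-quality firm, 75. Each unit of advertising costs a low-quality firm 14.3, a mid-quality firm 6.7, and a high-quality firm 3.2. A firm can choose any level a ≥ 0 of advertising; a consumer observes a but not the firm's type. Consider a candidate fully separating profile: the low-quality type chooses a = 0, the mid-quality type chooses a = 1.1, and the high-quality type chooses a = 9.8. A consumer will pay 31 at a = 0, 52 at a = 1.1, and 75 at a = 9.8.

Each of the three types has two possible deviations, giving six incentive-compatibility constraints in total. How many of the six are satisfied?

4

High-quality (own payoff 75 − 3.2×9.8 = 43.64): to a=0 gives 31 → no gain ✓; to a=1.1 gives 52 − 3.2×1.1 = 48.48 → profitable ✗.
Mid-quality (own payoff 52 − 6.7×1.1 = 44.63): to a=0 gives 31 → no gain ✓; to a=9.8 gives 75 − 6.7×9.8 = 9.34 → no gain ✓.
Low-quality (own payoff 31): to a=1.1 gives 52 − 14.3×1.1 = 36.27 → profitable ✗; to a=9.8 gives 75 − 14.3×9.8 = -65.14 → no gain ✓.
4 of the 6 constraints hold; not an equilibrium.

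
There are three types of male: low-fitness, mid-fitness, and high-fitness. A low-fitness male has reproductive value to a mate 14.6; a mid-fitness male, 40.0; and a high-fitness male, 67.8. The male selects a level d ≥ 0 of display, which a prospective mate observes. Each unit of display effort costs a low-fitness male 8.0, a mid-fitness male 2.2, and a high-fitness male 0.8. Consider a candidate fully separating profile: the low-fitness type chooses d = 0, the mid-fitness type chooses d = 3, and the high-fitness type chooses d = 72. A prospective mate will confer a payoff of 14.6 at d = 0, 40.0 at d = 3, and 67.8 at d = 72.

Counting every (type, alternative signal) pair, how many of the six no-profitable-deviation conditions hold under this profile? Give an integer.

3

Low-fitness (own payoff 14.6): to d=3 gives 40.0 − 8.0×3 = 16 → profitable ✗; to d=72 gives 67.8 − 8.0×72 = -508.2 → no gain ✓.
Mid-fitness (own payoff 40.0 − 2.2×3 = 33.4): to d=0 gives 14.6 → no gain ✓; to d=72 gives 67.8 − 2.2×72 = -90.6 → no gain ✓.
High-fitness (own payoff 67.8 − 0.8×72 = 10.2): to d=0 gives 14.6 → profitable ✗; to d=3 gives 40.0 − 0.8×3 = 37.6 → profitable ✗.
3 of the 6 constraints hold; not an equilibrium.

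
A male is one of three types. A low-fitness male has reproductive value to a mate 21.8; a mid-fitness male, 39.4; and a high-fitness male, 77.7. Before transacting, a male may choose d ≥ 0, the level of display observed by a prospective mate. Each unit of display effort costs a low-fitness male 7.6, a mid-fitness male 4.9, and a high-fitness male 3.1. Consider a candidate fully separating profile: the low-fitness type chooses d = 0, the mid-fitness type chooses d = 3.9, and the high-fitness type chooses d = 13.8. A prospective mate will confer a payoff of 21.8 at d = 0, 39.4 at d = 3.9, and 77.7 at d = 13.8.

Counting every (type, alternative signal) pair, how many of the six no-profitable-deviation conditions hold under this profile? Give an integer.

5

High-fitness (own payoff 77.7 − 3.1×13.8 = 34.92): to d=0 gives 21.8 → no gain ✓; to d=3.9 gives 39.4 − 3.1×3.9 = 27.31 → no gain ✓.
Mid-fitness (own payoff 39.4 − 4.9×3.9 = 20.29): to d=0 gives 21.8 → profitable ✗; to d=13.8 gives 77.7 − 4.9×13.8 = 10.08 → no gain ✓.
Low-fitness (own payoff 21.8): to d=3.9 gives 39.4 − 7.6×3.9 = 9.76 → no gain ✓; to d=13.8 gives 77.7 − 7.6×13.8 = -27.18 → no gain ✓.
5 of the 6 constraints hold; not an equilibrium.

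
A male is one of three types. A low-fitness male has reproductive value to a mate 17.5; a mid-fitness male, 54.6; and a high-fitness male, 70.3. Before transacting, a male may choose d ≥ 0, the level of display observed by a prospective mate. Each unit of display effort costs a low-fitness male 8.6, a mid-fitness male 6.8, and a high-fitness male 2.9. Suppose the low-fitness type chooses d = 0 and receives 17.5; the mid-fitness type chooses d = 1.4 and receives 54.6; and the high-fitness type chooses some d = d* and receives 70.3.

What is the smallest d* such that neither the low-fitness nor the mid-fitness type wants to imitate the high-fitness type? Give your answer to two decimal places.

Mid-fitness type (on-path payoff 54.6 − 6.8×1.4 = 45.08) won't mimic when 45.08 ≥ 70.3 − 6.8·d*, i.e. d* ≥ 3.71.
Low-fitness type (on-path payoff 17.5) won't mimic when 17.5 ≥ 70.3 − 8.6·d*, i.e. d* ≥ 6.14.
Both must hold, so d* = max(6.14, 3.71) = 6.14. The low-fitness type's constraint binds.

6.14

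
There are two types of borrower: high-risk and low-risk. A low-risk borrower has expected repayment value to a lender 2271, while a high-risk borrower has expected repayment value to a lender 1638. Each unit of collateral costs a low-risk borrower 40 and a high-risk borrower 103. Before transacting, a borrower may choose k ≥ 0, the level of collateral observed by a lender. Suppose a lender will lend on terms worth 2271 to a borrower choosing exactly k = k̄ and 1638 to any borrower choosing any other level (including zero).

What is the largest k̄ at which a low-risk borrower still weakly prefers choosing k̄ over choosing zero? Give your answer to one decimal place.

Choosing k̄ yields the low-risk type 2271 − 40·k̄; choosing zero yields 1638.
The low-risk type is indifferent at 2271 − 40·k̄ = 1638, i.e. k̄ = (2271 − 1638) / 40 ≈ 15.8.
For any k̄ above 15.8 the low-risk type would rather pool at zero, so separation collapses.

15.8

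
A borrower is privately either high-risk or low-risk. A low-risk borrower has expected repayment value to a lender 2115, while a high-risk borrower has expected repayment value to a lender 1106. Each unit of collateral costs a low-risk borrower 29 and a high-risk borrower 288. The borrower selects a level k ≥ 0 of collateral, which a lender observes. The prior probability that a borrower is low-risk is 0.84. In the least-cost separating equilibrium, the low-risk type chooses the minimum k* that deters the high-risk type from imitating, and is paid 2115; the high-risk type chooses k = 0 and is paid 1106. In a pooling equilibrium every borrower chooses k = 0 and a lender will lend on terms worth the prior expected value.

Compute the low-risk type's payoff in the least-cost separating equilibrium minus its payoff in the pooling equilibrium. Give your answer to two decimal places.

Least-cost separating signal: k* solves 1106 = 2115 − 288·k*, so k* = (2115 − 1106)/288 ≈ 3.5035.
Low-risk type's separating payoff: 2115 − 29 × k* = 2115 − 29 × (2115 − 1106)/288 = 2115 − 29261/288 ≈ 2013.3993.
Pooling payoff: 0.84 × 2115 + 0.16 × 1106 = 1953.56.
Difference: 2013.3993 − 1953.56 = 59.8393, i.e. 59.84 to two decimal places.
The low-risk type prefers to separate.

59.84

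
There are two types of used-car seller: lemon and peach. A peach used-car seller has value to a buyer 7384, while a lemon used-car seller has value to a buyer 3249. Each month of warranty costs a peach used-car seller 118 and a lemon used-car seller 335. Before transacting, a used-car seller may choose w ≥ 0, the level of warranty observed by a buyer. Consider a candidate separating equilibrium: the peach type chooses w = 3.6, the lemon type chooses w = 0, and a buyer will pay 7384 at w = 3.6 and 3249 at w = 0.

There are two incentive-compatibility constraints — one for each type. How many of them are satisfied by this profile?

1

Peach type: signal → 7384 − 118 × 3.6 = 6959.2; deviate to 0 → 3249. IC holds (6959.2 ≥ 3249).
Lemon type: stay at 0 → 3249; mimic → 7384 − 335 × 3.6 = 6178. IC fails (3249 < 6178).
1 of 2 constraints hold, so this profile is not an equilibrium.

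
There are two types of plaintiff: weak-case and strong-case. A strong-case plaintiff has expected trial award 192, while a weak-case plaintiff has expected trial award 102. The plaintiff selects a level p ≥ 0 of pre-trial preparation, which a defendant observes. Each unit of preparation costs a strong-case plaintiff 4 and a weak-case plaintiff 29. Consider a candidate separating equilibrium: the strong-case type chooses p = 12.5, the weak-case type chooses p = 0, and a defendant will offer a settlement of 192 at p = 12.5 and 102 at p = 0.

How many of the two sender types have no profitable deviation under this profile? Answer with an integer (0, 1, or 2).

Strong-case type: signal → 192 − 4 × 12.5 = 142; deviate to 0 → 102. IC holds (142 ≥ 102).
Weak-case type: stay at 0 → 102; mimic → 192 − 29 × 12.5 = -170.5. IC holds (102 ≥ -170.5).
2 of 2 constraints hold, so this is a separating equilibrium.

2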